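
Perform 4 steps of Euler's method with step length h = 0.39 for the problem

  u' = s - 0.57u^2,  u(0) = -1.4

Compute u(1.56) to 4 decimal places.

Euler: u_{n+1} = u_n + h·f(s_n, u_n).
s=0.000000, u=-1.400000: f=-1.117200 → u ← -1.400000 + 0.39·(-1.117200) = -1.835708
s=0.390000, u=-1.835708: f=-1.530800 → u ← -1.835708 + 0.39·(-1.530800) = -2.432720
s=0.780000, u=-2.432720: f=-2.593332 → u ← -2.432720 + 0.39·(-2.593332) = -3.444119
s=1.170000, u=-3.444119: f=-5.591316 → u ← -3.444119 + 0.39·(-5.591316) = -5.624732
u(1.56) ≈ -5.6247

-5.6247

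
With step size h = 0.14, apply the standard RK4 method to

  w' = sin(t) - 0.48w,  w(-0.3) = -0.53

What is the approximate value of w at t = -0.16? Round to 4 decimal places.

RK4: k1 = f(t_n, w_n); k2 = f(t_n + h/2, w_n + (h/2)·k1); k3 = f(t_n + h/2, w_n + (h/2)·k2); k4 = f(t_n + h, w_n + h·k3); w_{n+1} = w_n + (h/6)·(k1 + 2k2 + 2k3 + k4).
t=-0.300000, w=-0.530000:
  k1 = f(-0.300000, -0.530000) = -0.041120
  k2 = f(-0.230000, -0.532878) = 0.027804
  k3 = f(-0.230000, -0.528054) = 0.025488
  k4 = f(-0.160000, -0.526432) = 0.093369
  w ← -0.530000 + (0.14/6)·(k1 + 2k2 + 2k3 + k4) = -0.526294
w(-0.16) ≈ -0.5263

-0.5263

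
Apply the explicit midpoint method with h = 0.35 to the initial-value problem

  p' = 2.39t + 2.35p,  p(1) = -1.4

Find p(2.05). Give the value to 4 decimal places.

Midpoint: k1 = f(t_n, p_n); k2 = f(t_n + h/2, p_n + (h/2)·k1); p_{n+1} = p_n + h·k2.
t=1.000000, p=-1.400000:
  k1 = f(1.000000, -1.400000) = -0.900000
  k2 = f(1.175000, -1.557500) = -0.851875
  p ← -1.400000 + 0.35·(-0.851875) = -1.698156
t=1.350000, p=-1.698156:
  k1 = f(1.350000, -1.698156) = -0.764167
  k2 = f(1.525000, -1.831886) = -0.660181
  p ← -1.698156 + 0.35·(-0.660181) = -1.929220
t=1.700000, p=-1.929220:
  k1 = f(1.700000, -1.929220) = -0.470666
  k2 = f(1.875000, -2.011586) = -0.245977
  p ← -1.929220 + 0.35·(-0.245977) = -2.015312
p(2.05) ≈ -2.0153

-2.0153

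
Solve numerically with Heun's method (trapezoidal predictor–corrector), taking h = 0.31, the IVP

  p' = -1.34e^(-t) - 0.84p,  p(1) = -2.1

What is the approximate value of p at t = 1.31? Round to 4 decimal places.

Heun: k1 = f(t_n, p_n); k2 = f(t_n + h, p_n + h·k1); p_{n+1} = p_n + (h/2)·(k1 + k2).
t=1.000000, p=-2.100000:
  k1 = f(1.000000, -2.100000) = 1.271042
  k2 = f(1.310000, -1.705977) = 1.071462
  p ← -2.100000 + (0.31/2)·(1.271042 + 1.071462) = -1.736912
p(1.31) ≈ -1.7369

-1.7369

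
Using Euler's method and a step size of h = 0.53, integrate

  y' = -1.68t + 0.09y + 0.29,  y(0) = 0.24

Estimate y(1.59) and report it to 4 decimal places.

Euler: y_{n+1} = y_n + h·f(t_n, y_n).
t=0.000000, y=0.240000: f=0.311600 → y ← 0.240000 + 0.53·0.311600 = 0.405148
t=0.530000, y=0.405148: f=-0.563937 → y ← 0.405148 + 0.53·(-0.563937) = 0.106262
t=1.060000, y=0.106262: f=-1.481236 → y ← 0.106262 + 0.53·(-1.481236) = -0.678794
y(1.59) ≈ -0.6788

-0.6788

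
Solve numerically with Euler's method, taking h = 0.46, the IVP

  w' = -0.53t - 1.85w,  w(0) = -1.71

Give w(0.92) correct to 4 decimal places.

-0.1501

Euler: w_{n+1} = w_n + h·f(t_n, w_n).
t=0.000000, w=-1.710000: f=3.163500 → w ← -1.710000 + 0.46·3.163500 = -0.254790
t=0.460000, w=-0.254790: f=0.227561 → w ← -0.254790 + 0.46·0.227561 = -0.150112
w(0.92) ≈ -0.1501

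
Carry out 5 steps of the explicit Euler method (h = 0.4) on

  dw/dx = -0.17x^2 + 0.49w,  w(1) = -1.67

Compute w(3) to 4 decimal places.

-5.6223

Euler: w_{n+1} = w_n + h·f(x_n, w_n).
x=1.000000, w=-1.670000: f=-0.988300 → w ← -1.670000 + 0.4·(-0.988300) = -2.065320
x=1.400000, w=-2.065320: f=-1.345207 → w ← -2.065320 + 0.4·(-1.345207) = -2.603403
x=1.800000, w=-2.603403: f=-1.826467 → w ← -2.603403 + 0.4·(-1.826467) = -3.333990
x=2.200000, w=-3.333990: f=-2.456455 → w ← -3.333990 + 0.4·(-2.456455) = -4.316572
x=2.600000, w=-4.316572: f=-3.264320 → w ← -4.316572 + 0.4·(-3.264320) = -5.622300
w(3) ≈ -5.6223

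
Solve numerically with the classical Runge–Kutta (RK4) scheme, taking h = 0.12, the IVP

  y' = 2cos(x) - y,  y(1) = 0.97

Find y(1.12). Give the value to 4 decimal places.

RK4: k1 = f(x_n, y_n); k2 = f(x_n + h/2, y_n + (h/2)·k1); k3 = f(x_n + h/2, y_n + (h/2)·k2); k4 = f(x_n + h, y_n + h·k3); y_{n+1} = y_n + (h/6)·(k1 + 2k2 + 2k3 + k4).
x=1.000000, y=0.970000:
  k1 = f(1.000000, 0.970000) = 0.110605
  k2 = f(1.060000, 0.976636) = 0.001108
  k3 = f(1.060000, 0.970066) = 0.007678
  k4 = f(1.120000, 0.970921) = -0.099556
  y ← 0.970000 + (0.12/6)·(k1 + 2k2 + 2k3 + k4) = 0.970572
y(1.12) ≈ 0.9706

0.9706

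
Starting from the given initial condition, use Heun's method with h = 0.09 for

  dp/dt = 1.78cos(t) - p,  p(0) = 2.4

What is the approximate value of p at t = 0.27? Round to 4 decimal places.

2.2477

Heun: k1 = f(t_n, p_n); k2 = f(t_n + h, p_n + h·k1); p_{n+1} = p_n + (h/2)·(k1 + k2).
t=0.000000, p=2.400000:
  k1 = f(0.000000, 2.400000) = -0.620000
  k2 = f(0.090000, 2.344200) = -0.571404
  p ← 2.400000 + (0.09/2)·(-0.620000 + (-0.571404)) = 2.346387
t=0.090000, p=2.346387:
  k1 = f(0.090000, 2.346387) = -0.573591
  k2 = f(0.180000, 2.294764) = -0.543522
  p ← 2.346387 + (0.09/2)·(-0.573591 + (-0.543522)) = 2.296117
t=0.180000, p=2.296117:
  k1 = f(0.180000, 2.296117) = -0.544875
  k2 = f(0.270000, 2.247078) = -0.531566
  p ← 2.296117 + (0.09/2)·(-0.544875 + (-0.531566)) = 2.247677
p(0.27) ≈ 2.2477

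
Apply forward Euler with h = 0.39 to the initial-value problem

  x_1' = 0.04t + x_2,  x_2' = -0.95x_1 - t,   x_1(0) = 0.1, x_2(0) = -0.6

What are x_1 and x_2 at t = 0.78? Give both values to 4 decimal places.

-0.3764, -0.7395

Euler on (x_1,x_2): x_1_{n+1} = x_1_n + h·x_1', x_2_{n+1} = x_2_n + h·x_2'.
0.000000: (0.100000, -0.600000); f=(-0.600000, -0.095000) → (-0.134000, -0.637050)
0.390000: (-0.134000, -0.637050); f=(-0.621450, -0.262700) → (-0.376366, -0.739503)
(x_1(0.78), x_2(0.78)) ≈ (-0.3764, -0.7395)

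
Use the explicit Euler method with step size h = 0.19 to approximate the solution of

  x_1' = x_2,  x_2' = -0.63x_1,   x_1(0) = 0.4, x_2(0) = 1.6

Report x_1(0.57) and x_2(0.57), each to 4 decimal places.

Euler on (x_1,x_2): x_1_{n+1} = x_1_n + h·x_1', x_2_{n+1} = x_2_n + h·x_2'.
0.000000: (0.400000, 1.600000); f=(1.600000, -0.252000) → (0.704000, 1.552120)
0.190000: (0.704000, 1.552120); f=(1.552120, -0.443520) → (0.998903, 1.467851)
0.380000: (0.998903, 1.467851); f=(1.467851, -0.629309) → (1.277795, 1.348283)
(x_1(0.57), x_2(0.57)) ≈ (1.2778, 1.3483)

1.2778, 1.3483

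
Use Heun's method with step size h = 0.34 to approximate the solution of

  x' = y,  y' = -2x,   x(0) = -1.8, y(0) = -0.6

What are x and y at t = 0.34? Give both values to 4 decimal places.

-1.7959, 0.6934

Heun on (x,y): k1 = f(t_n, state_n); k2 = f(t_n + h, state_n + h·k1); state_{n+1} = state_n + (h/2)·(k1 + k2).
0.000000: (-1.800000, -0.600000)
  k1 = (-0.600000, 3.600000)
  predictor → (-2.004000, 0.624000)
  k2 = (0.624000, 4.008000)
  → (-1.795920, 0.693360)
(x(0.34), y(0.34)) ≈ (-1.7959, 0.6934)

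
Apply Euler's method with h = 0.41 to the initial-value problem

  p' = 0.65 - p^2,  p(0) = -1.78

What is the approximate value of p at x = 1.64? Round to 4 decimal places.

Euler: p_{n+1} = p_n + h·f(x_n, p_n).
x=0.000000, p=-1.780000: f=-2.518400 → p ← -1.780000 + 0.41·(-2.518400) = -2.812544
x=0.410000, p=-2.812544: f=-7.260404 → p ← -2.812544 + 0.41·(-7.260404) = -5.789310
x=0.820000, p=-5.789310: f=-32.866105 → p ← -5.789310 + 0.41·(-32.866105) = -19.264413
x=1.230000, p=-19.264413: f=-370.467591 → p ← -19.264413 + 0.41·(-370.467591) = -171.156125
p(1.64) ≈ -171.1561

-171.1561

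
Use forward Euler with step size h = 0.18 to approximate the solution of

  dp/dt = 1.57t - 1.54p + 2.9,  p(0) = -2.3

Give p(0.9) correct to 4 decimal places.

Euler: p_{n+1} = p_n + h·f(t_n, p_n).
t=0.000000, p=-2.300000: f=6.442000 → p ← -2.300000 + 0.18·6.442000 = -1.140440
t=0.180000, p=-1.140440: f=4.938878 → p ← -1.140440 + 0.18·4.938878 = -0.251442
t=0.360000, p=-0.251442: f=3.852421 → p ← -0.251442 + 0.18·3.852421 = 0.441994
t=0.540000, p=0.441994: f=3.067130 → p ← 0.441994 + 0.18·3.067130 = 0.994077
t=0.720000, p=0.994077: f=2.499521 → p ← 0.994077 + 0.18·2.499521 = 1.443991
p(0.9) ≈ 1.4440

1.4440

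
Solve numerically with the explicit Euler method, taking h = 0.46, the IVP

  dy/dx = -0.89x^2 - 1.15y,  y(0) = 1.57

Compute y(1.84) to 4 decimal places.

-0.8848

Euler: y_{n+1} = y_n + h·f(x_n, y_n).
x=0.000000, y=1.570000: f=-1.805500 → y ← 1.570000 + 0.46·(-1.805500) = 0.739470
x=0.460000, y=0.739470: f=-1.038714 → y ← 0.739470 + 0.46·(-1.038714) = 0.261661
x=0.920000, y=0.261661: f=-1.054207 → y ← 0.261661 + 0.46·(-1.054207) = -0.223274
x=1.380000, y=-0.223274: f=-1.438151 → y ← -0.223274 + 0.46·(-1.438151) = -0.884823
y(1.84) ≈ -0.8848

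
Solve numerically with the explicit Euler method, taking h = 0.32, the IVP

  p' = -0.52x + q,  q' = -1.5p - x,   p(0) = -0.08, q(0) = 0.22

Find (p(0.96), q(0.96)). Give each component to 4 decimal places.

-0.0353, -0.0537

Euler on (p,q): p_{n+1} = p_n + h·p', q_{n+1} = q_n + h·q'.
0.000000: (-0.080000, 0.220000); f=(0.220000, 0.120000) → (-0.009600, 0.258400)
0.320000: (-0.009600, 0.258400); f=(0.092000, -0.305600) → (0.019840, 0.160608)
0.640000: (0.019840, 0.160608); f=(-0.172192, -0.669760) → (-0.035261, -0.053715)
(p(0.96), q(0.96)) ≈ (-0.0353, -0.0537)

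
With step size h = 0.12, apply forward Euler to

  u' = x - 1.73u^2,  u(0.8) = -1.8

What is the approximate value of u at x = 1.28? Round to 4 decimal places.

Euler: u_{n+1} = u_n + h·f(x_n, u_n).
x=0.800000, u=-1.800000: f=-4.805200 → u ← -1.800000 + 0.12·(-4.805200) = -2.376624
x=0.920000, u=-2.376624: f=-8.851631 → u ← -2.376624 + 0.12·(-8.851631) = -3.438820
x=1.040000, u=-3.438820: f=-19.418082 → u ← -3.438820 + 0.12·(-19.418082) = -5.768990
x=1.160000, u=-5.768990: f=-56.416547 → u ← -5.768990 + 0.12·(-56.416547) = -12.538975
u(1.28) ≈ -12.5390

-12.5390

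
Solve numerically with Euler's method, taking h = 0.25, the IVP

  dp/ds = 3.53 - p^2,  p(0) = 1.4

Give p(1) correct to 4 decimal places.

Euler: p_{n+1} = p_n + h·f(s_n, p_n).
s=0.000000, p=1.400000: f=1.570000 → p ← 1.400000 + 0.25·1.570000 = 1.792500
s=0.250000, p=1.792500: f=0.316944 → p ← 1.792500 + 0.25·0.316944 = 1.871736
s=0.500000, p=1.871736: f=0.026605 → p ← 1.871736 + 0.25·0.026605 = 1.878387
s=0.750000, p=1.878387: f=0.001662 → p ← 1.878387 + 0.25·0.001662 = 1.878803
p(1) ≈ 1.8788

1.8788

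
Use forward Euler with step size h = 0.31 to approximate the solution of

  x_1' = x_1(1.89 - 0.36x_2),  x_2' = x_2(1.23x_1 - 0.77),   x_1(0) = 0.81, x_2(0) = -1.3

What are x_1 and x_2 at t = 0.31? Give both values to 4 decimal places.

1.4021, -1.3912

Euler on (x_1,x_2): x_1_{n+1} = x_1_n + h·x_1', x_2_{n+1} = x_2_n + h·x_2'.
0.000000: (0.810000, -1.300000); f=(1.909980, -0.294190) → (1.402094, -1.391199)
(x_1(0.31), x_2(0.31)) ≈ (1.4021, -1.3912)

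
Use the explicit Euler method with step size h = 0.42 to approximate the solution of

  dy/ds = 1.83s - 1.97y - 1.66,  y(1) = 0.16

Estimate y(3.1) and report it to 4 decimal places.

Euler: y_{n+1} = y_n + h·f(s_n, y_n).
s=1.000000, y=0.160000: f=-0.145200 → y ← 0.160000 + 0.42·(-0.145200) = 0.099016
s=1.420000, y=0.099016: f=0.743538 → y ← 0.099016 + 0.42·0.743538 = 0.411302
s=1.840000, y=0.411302: f=0.896935 → y ← 0.411302 + 0.42·0.896935 = 0.788015
s=2.260000, y=0.788015: f=0.923411 → y ← 0.788015 + 0.42·0.923411 = 1.175847
s=2.680000, y=1.175847: f=0.927981 → y ← 1.175847 + 0.42·0.927981 = 1.565599
y(3.1) ≈ 1.5656

1.5656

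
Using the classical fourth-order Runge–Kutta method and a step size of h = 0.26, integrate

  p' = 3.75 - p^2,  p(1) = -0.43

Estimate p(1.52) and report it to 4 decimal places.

RK4: k1 = f(t_n, p_n); k2 = f(t_n + h/2, p_n + (h/2)·k1); k3 = f(t_n + h/2, p_n + (h/2)·k2); k4 = f(t_n + h, p_n + h·k3); p_{n+1} = p_n + (h/6)·(k1 + 2k2 + 2k3 + k4).
t=1.000000, p=-0.430000:
  k1 = f(1.000000, -0.430000) = 3.565100
  k2 = f(1.130000, 0.033463) = 3.748880
  k3 = f(1.130000, 0.057354) = 3.746710
  k4 = f(1.260000, 0.544145) = 3.453907
  p ← -0.430000 + (0.26/6)·(k1 + 2k2 + 2k3 + k4) = 0.523775
t=1.260000, p=0.523775:
  k1 = f(1.260000, 0.523775) = 3.475660
  k2 = f(1.390000, 0.975611) = 2.798184
  k3 = f(1.390000, 0.887539) = 2.962275
  k4 = f(1.520000, 1.293966) = 2.075651
  p ← 0.523775 + (0.26/6)·(k1 + 2k2 + 2k3 + k4) = 1.263571
p(1.52) ≈ 1.2636

1.2636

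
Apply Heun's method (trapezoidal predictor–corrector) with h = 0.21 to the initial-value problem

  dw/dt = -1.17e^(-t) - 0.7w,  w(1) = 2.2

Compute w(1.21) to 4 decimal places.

Heun: k1 = f(t_n, w_n); k2 = f(t_n + h, w_n + h·k1); w_{n+1} = w_n + (h/2)·(k1 + k2).
t=1.000000, w=2.200000:
  k1 = f(1.000000, 2.200000) = -1.970419
  k2 = f(1.210000, 1.786212) = -1.599239
  w ← 2.200000 + (0.21/2)·(-1.970419 + (-1.599239)) = 1.825186
w(1.21) ≈ 1.8252

1.8252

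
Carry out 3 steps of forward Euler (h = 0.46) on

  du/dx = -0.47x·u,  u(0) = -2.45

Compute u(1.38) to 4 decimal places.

-1.7675

Euler: u_{n+1} = u_n + h·f(x_n, u_n).
x=0.000000, u=-2.450000: f=0.000000 → u ← -2.450000 + 0.46·0.000000 = -2.450000
x=0.460000, u=-2.450000: f=0.529690 → u ← -2.450000 + 0.46·0.529690 = -2.206343
x=0.920000, u=-2.206343: f=0.954023 → u ← -2.206343 + 0.46·0.954023 = -1.767492
u(1.38) ≈ -1.7675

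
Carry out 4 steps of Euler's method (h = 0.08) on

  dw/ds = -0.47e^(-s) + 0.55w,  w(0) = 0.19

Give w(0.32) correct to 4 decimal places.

Euler: w_{n+1} = w_n + h·f(s_n, w_n).
s=0.000000, w=0.190000: f=-0.365500 → w ← 0.190000 + 0.08·(-0.365500) = 0.160760
s=0.080000, w=0.160760: f=-0.345447 → w ← 0.160760 + 0.08·(-0.345447) = 0.133124
s=0.160000, w=0.133124: f=-0.327289 → w ← 0.133124 + 0.08·(-0.327289) = 0.106941
s=0.240000, w=0.106941: f=-0.310897 → w ← 0.106941 + 0.08·(-0.310897) = 0.082069
w(0.32) ≈ 0.0821

0.0821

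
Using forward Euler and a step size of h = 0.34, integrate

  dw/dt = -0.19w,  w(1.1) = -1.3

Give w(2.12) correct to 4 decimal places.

-1.0640

Euler: w_{n+1} = w_n + h·f(t_n, w_n).
t=1.100000, w=-1.300000: f=0.247000 → w ← -1.300000 + 0.34·0.247000 = -1.216020
t=1.440000, w=-1.216020: f=0.231044 → w ← -1.216020 + 0.34·0.231044 = -1.137465
t=1.780000, w=-1.137465: f=0.216118 → w ← -1.137465 + 0.34·0.216118 = -1.063985
w(2.12) ≈ -1.0640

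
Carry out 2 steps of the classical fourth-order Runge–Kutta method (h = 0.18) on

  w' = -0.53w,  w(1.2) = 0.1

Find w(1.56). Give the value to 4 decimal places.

RK4: k1 = f(x_n, w_n); k2 = f(x_n + h/2, w_n + (h/2)·k1); k3 = f(x_n + h/2, w_n + (h/2)·k2); k4 = f(x_n + h, w_n + h·k3); w_{n+1} = w_n + (h/6)·(k1 + 2k2 + 2k3 + k4).
x=1.200000, w=0.100000:
  k1 = f(1.200000, 0.100000) = -0.053000
  k2 = f(1.290000, 0.095230) = -0.050472
  k3 = f(1.290000, 0.095458) = -0.050592
  k4 = f(1.380000, 0.090893) = -0.048173
  w ← 0.100000 + (0.18/6)·(k1 + 2k2 + 2k3 + k4) = 0.090901
x=1.380000, w=0.090901:
  k1 = f(1.380000, 0.090901) = -0.048177
  k2 = f(1.470000, 0.086565) = -0.045879
  k3 = f(1.470000, 0.086772) = -0.045989
  k4 = f(1.560000, 0.082623) = -0.043790
  w ← 0.090901 + (0.18/6)·(k1 + 2k2 + 2k3 + k4) = 0.082630
w(1.56) ≈ 0.0826

0.0826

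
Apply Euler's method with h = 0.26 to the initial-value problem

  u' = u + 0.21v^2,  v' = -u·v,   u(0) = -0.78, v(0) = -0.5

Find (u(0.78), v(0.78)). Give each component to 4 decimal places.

-1.4828, -0.9881

Euler on (u,v): u_{n+1} = u_n + h·u', v_{n+1} = v_n + h·v'.
0.000000: (-0.780000, -0.500000); f=(-0.727500, -0.390000) → (-0.969150, -0.601400)
0.260000: (-0.969150, -0.601400); f=(-0.893197, -0.582847) → (-1.201381, -0.752940)
0.520000: (-1.201381, -0.752940); f=(-1.082328, -0.904568) → (-1.482786, -0.988128)
(u(0.78), v(0.78)) ≈ (-1.4828, -0.9881)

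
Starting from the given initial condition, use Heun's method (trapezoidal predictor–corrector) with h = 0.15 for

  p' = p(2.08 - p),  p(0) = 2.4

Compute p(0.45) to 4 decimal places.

Heun: k1 = f(s_n, p_n); k2 = f(s_n + h, p_n + h·k1); p_{n+1} = p_n + (h/2)·(k1 + k2).
s=0.000000, p=2.400000:
  k1 = f(0.000000, 2.400000) = -0.768000
  k2 = f(0.150000, 2.284800) = -0.467927
  p ← 2.400000 + (0.15/2)·(-0.768000 + (-0.467927)) = 2.307305
s=0.150000, p=2.307305:
  k1 = f(0.150000, 2.307305) = -0.524463
  k2 = f(0.300000, 2.228636) = -0.331256
  p ← 2.307305 + (0.15/2)·(-0.524463 + (-0.331256)) = 2.243127
s=0.300000, p=2.243127:
  k1 = f(0.300000, 2.243127) = -0.365914
  k2 = f(0.450000, 2.188240) = -0.236854
  p ← 2.243127 + (0.15/2)·(-0.365914 + (-0.236854)) = 2.197919
p(0.45) ≈ 2.1979

2.1979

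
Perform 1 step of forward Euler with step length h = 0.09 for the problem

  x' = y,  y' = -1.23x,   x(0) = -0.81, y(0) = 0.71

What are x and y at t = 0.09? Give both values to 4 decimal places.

Euler on (x,y): x_{n+1} = x_n + h·x', y_{n+1} = y_n + h·y'.
0.000000: (-0.810000, 0.710000); f=(0.710000, 0.996300) → (-0.746100, 0.799667)
(x(0.09), y(0.09)) ≈ (-0.7461, 0.7997)

-0.7461, 0.7997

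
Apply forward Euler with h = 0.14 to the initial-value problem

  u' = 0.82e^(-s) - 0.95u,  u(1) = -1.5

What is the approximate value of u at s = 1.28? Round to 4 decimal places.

Euler: u_{n+1} = u_n + h·f(s_n, u_n).
s=1.000000, u=-1.500000: f=1.726661 → u ← -1.500000 + 0.14·1.726661 = -1.258267
s=1.140000, u=-1.258267: f=1.457606 → u ← -1.258267 + 0.14·1.457606 = -1.054203
u(1.28) ≈ -1.0542

-1.0542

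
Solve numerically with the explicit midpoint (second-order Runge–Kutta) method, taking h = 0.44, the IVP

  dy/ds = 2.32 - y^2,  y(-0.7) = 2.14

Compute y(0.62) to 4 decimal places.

Midpoint: k1 = f(s_n, y_n); k2 = f(s_n + h/2, y_n + (h/2)·k1); y_{n+1} = y_n + h·k2.
s=-0.700000, y=2.140000:
  k1 = f(-0.700000, 2.140000) = -2.259600
  k2 = f(-0.480000, 1.642888) = -0.379081
  y ← 2.140000 + 0.44·(-0.379081) = 1.973204
s=-0.260000, y=1.973204:
  k1 = f(-0.260000, 1.973204) = -1.573535
  k2 = f(-0.040000, 1.627027) = -0.327215
  y ← 1.973204 + 0.44·(-0.327215) = 1.829230
s=0.180000, y=1.829230:
  k1 = f(0.180000, 1.829230) = -1.026081
  k2 = f(0.400000, 1.603492) = -0.251186
  y ← 1.829230 + 0.44·(-0.251186) = 1.718708
y(0.62) ≈ 1.7187

1.7187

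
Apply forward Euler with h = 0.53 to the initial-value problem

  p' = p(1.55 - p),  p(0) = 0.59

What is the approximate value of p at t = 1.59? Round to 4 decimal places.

Euler: p_{n+1} = p_n + h·f(t_n, p_n).
t=0.000000, p=0.590000: f=0.566400 → p ← 0.590000 + 0.53·0.566400 = 0.890192
t=0.530000, p=0.890192: f=0.587356 → p ← 0.890192 + 0.53·0.587356 = 1.201491
t=1.060000, p=1.201491: f=0.418731 → p ← 1.201491 + 0.53·0.418731 = 1.423418
p(1.59) ≈ 1.4234

1.4234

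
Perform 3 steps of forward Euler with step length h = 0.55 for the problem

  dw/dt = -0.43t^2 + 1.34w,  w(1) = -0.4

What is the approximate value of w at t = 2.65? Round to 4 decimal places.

-4.8398

Euler: w_{n+1} = w_n + h·f(t_n, w_n).
t=1.000000, w=-0.400000: f=-0.966000 → w ← -0.400000 + 0.55·(-0.966000) = -0.931300
t=1.550000, w=-0.931300: f=-2.281017 → w ← -0.931300 + 0.55·(-2.281017) = -2.185859
t=2.100000, w=-2.185859: f=-4.825352 → w ← -2.185859 + 0.55·(-4.825352) = -4.839803
w(2.65) ≈ -4.8398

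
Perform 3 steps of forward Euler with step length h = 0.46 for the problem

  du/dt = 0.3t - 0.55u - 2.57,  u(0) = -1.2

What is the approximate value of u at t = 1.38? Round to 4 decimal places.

-3.0508

Euler: u_{n+1} = u_n + h·f(t_n, u_n).
t=0.000000, u=-1.200000: f=-1.910000 → u ← -1.200000 + 0.46·(-1.910000) = -2.078600
t=0.460000, u=-2.078600: f=-1.288770 → u ← -2.078600 + 0.46·(-1.288770) = -2.671434
t=0.920000, u=-2.671434: f=-0.824711 → u ← -2.671434 + 0.46·(-0.824711) = -3.050801
u(1.38) ≈ -3.0508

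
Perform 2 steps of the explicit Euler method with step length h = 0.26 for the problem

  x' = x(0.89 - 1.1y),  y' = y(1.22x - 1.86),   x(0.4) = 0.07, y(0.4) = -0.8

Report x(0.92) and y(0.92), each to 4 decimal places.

0.1385, -0.2365

Euler on (x,y): x_{n+1} = x_n + h·x', y_{n+1} = y_n + h·y'.
0.400000: (0.070000, -0.800000); f=(0.123900, 1.419680) → (0.102214, -0.430883)
0.660000: (0.102214, -0.430883); f=(0.139417, 0.747711) → (0.138462, -0.236478)
(x(0.92), y(0.92)) ≈ (0.1385, -0.2365)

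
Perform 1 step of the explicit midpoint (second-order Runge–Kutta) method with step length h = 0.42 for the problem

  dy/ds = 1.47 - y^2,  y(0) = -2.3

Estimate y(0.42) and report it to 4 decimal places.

Midpoint: k1 = f(s_n, y_n); k2 = f(s_n + h/2, y_n + (h/2)·k1); y_{n+1} = y_n + h·k2.
s=0.000000, y=-2.300000:
  k1 = f(0.000000, -2.300000) = -3.820000
  k2 = f(0.210000, -3.102200) = -8.153645
  y ← -2.300000 + 0.42·(-8.153645) = -5.724531
y(0.42) ≈ -5.7245

-5.7245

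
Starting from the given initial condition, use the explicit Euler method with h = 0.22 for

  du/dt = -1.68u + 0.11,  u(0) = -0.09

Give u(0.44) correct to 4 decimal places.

0.0037

Euler: u_{n+1} = u_n + h·f(t_n, u_n).
t=0.000000, u=-0.090000: f=0.261200 → u ← -0.090000 + 0.22·0.261200 = -0.032536
t=0.220000, u=-0.032536: f=0.164660 → u ← -0.032536 + 0.22·0.164660 = 0.003689
u(0.44) ≈ 0.0037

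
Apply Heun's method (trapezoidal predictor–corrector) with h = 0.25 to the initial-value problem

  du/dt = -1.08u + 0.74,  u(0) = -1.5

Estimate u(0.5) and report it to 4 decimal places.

-0.5985

Heun: k1 = f(t_n, u_n); k2 = f(t_n + h, u_n + h·k1); u_{n+1} = u_n + (h/2)·(k1 + k2).
t=0.000000, u=-1.500000:
  k1 = f(0.000000, -1.500000) = 2.360000
  k2 = f(0.250000, -0.910000) = 1.722800
  u ← -1.500000 + (0.25/2)·(2.360000 + 1.722800) = -0.989650
t=0.250000, u=-0.989650:
  k1 = f(0.250000, -0.989650) = 1.808822
  k2 = f(0.500000, -0.537444) = 1.320440
  u ← -0.989650 + (0.25/2)·(1.808822 + 1.320440) = -0.598492
u(0.5) ≈ -0.5985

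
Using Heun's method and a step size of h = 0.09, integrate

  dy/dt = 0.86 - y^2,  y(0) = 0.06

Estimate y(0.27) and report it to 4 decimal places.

0.2827

Heun: k1 = f(t_n, y_n); k2 = f(t_n + h, y_n + h·k1); y_{n+1} = y_n + (h/2)·(k1 + k2).
t=0.000000, y=0.060000:
  k1 = f(0.000000, 0.060000) = 0.856400
  k2 = f(0.090000, 0.137076) = 0.841210
  y ← 0.060000 + (0.09/2)·(0.856400 + 0.841210) = 0.136392
t=0.090000, y=0.136392:
  k1 = f(0.090000, 0.136392) = 0.841397
  k2 = f(0.180000, 0.212118) = 0.815006
  y ← 0.136392 + (0.09/2)·(0.841397 + 0.815006) = 0.210931
t=0.180000, y=0.210931:
  k1 = f(0.180000, 0.210931) = 0.815508
  k2 = f(0.270000, 0.284326) = 0.779159
  y ← 0.210931 + (0.09/2)·(0.815508 + 0.779159) = 0.282691
y(0.27) ≈ 0.2827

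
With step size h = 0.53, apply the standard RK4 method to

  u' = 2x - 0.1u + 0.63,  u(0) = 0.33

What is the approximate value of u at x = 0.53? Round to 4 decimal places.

RK4: k1 = f(x_n, u_n); k2 = f(x_n + h/2, u_n + (h/2)·k1); k3 = f(x_n + h/2, u_n + (h/2)·k2); k4 = f(x_n + h, u_n + h·k3); u_{n+1} = u_n + (h/6)·(k1 + 2k2 + 2k3 + k4).
x=0.000000, u=0.330000:
  k1 = f(0.000000, 0.330000) = 0.597000
  k2 = f(0.265000, 0.488205) = 1.111179
  k3 = f(0.265000, 0.624463) = 1.097554
  k4 = f(0.530000, 0.911703) = 1.598830
  u ← 0.330000 + (0.53/6)·(k1 + 2k2 + 2k3 + k4) = 0.914174
u(0.53) ≈ 0.9142

0.9142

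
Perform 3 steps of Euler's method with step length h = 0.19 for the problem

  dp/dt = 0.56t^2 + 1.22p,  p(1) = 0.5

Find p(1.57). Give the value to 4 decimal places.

Euler: p_{n+1} = p_n + h·f(t_n, p_n).
t=1.000000, p=0.500000: f=1.170000 → p ← 0.500000 + 0.19·1.170000 = 0.722300
t=1.190000, p=0.722300: f=1.674222 → p ← 0.722300 + 0.19·1.674222 = 1.040402
t=1.380000, p=1.040402: f=2.335755 → p ← 1.040402 + 0.19·2.335755 = 1.484196
p(1.57) ≈ 1.4842

1.4842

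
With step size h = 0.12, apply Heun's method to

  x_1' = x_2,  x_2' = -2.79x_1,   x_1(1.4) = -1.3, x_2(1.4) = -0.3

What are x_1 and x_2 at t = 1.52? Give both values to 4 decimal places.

-1.3099, 0.1413

Heun on (x_1,x_2): k1 = f(t_n, state_n); k2 = f(t_n + h, state_n + h·k1); state_{n+1} = state_n + (h/2)·(k1 + k2).
1.400000: (-1.300000, -0.300000)
  k1 = (-0.300000, 3.627000)
  predictor → (-1.336000, 0.135240)
  k2 = (0.135240, 3.727440)
  → (-1.309886, 0.141266)
(x_1(1.52), x_2(1.52)) ≈ (-1.3099, 0.1413)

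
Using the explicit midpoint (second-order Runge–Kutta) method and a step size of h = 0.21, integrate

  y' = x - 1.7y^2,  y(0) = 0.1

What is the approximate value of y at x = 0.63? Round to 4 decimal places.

0.2715

Midpoint: k1 = f(x_n, y_n); k2 = f(x_n + h/2, y_n + (h/2)·k1); y_{n+1} = y_n + h·k2.
x=0.000000, y=0.100000:
  k1 = f(0.000000, 0.100000) = -0.017000
  k2 = f(0.105000, 0.098215) = 0.088601
  y ← 0.100000 + 0.21·0.088601 = 0.118606
x=0.210000, y=0.118606:
  k1 = f(0.210000, 0.118606) = 0.186085
  k2 = f(0.315000, 0.138145) = 0.282557
  y ← 0.118606 + 0.21·0.282557 = 0.177943
x=0.420000, y=0.177943:
  k1 = f(0.420000, 0.177943) = 0.366172
  k2 = f(0.525000, 0.216391) = 0.445397
  y ← 0.177943 + 0.21·0.445397 = 0.271477
y(0.63) ≈ 0.2715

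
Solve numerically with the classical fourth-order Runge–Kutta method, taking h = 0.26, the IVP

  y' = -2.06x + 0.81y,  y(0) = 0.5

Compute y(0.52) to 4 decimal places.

0.4398

RK4: k1 = f(x_n, y_n); k2 = f(x_n + h/2, y_n + (h/2)·k1); k3 = f(x_n + h/2, y_n + (h/2)·k2); k4 = f(x_n + h, y_n + h·k3); y_{n+1} = y_n + (h/6)·(k1 + 2k2 + 2k3 + k4).
x=0.000000, y=0.500000:
  k1 = f(0.000000, 0.500000) = 0.405000
  k2 = f(0.130000, 0.552650) = 0.179846
  k3 = f(0.130000, 0.523380) = 0.156138
  k4 = f(0.260000, 0.540596) = -0.097717
  y ← 0.500000 + (0.26/6)·(k1 + 2k2 + 2k3 + k4) = 0.542434
x=0.260000, y=0.542434:
  k1 = f(0.260000, 0.542434) = -0.096228
  k2 = f(0.390000, 0.529925) = -0.374161
  k3 = f(0.390000, 0.493793) = -0.403427
  k4 = f(0.520000, 0.437543) = -0.716790
  y ← 0.542434 + (0.26/6)·(k1 + 2k2 + 2k3 + k4) = 0.439812
y(0.52) ≈ 0.4398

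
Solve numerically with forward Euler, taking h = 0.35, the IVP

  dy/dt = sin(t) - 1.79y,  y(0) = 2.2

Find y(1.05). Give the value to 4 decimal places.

0.3849

Euler: y_{n+1} = y_n + h·f(t_n, y_n).
t=0.000000, y=2.200000: f=-3.938000 → y ← 2.200000 + 0.35·(-3.938000) = 0.821700
t=0.350000, y=0.821700: f=-1.127945 → y ← 0.821700 + 0.35·(-1.127945) = 0.426919
t=0.700000, y=0.426919: f=-0.119968 → y ← 0.426919 + 0.35·(-0.119968) = 0.384931
y(1.05) ≈ 0.3849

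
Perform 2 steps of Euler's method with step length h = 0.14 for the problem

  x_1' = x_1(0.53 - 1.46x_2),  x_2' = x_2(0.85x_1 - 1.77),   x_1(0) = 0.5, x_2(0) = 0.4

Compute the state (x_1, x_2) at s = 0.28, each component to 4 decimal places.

0.5001, 0.2634

Euler on (x_1,x_2): x_1_{n+1} = x_1_n + h·x_1', x_2_{n+1} = x_2_n + h·x_2'.
0.000000: (0.500000, 0.400000); f=(-0.027000, -0.538000) → (0.496220, 0.324680)
0.140000: (0.496220, 0.324680); f=(0.027772, -0.437738) → (0.500108, 0.263397)
(x_1(0.28), x_2(0.28)) ≈ (0.5001, 0.2634)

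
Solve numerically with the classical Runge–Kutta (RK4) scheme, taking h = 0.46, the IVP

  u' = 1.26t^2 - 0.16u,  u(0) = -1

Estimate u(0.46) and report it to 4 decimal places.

-0.8889

RK4: k1 = f(t_n, u_n); k2 = f(t_n + h/2, u_n + (h/2)·k1); k3 = f(t_n + h/2, u_n + (h/2)·k2); k4 = f(t_n + h, u_n + h·k3); u_{n+1} = u_n + (h/6)·(k1 + 2k2 + 2k3 + k4).
t=0.000000, u=-1.000000:
  k1 = f(0.000000, -1.000000) = 0.160000
  k2 = f(0.230000, -0.963200) = 0.220766
  k3 = f(0.230000, -0.949224) = 0.218530
  k4 = f(0.460000, -0.899476) = 0.410532
  u ← -1.000000 + (0.46/6)·(k1 + 2k2 + 2k3 + k4) = -0.888901
u(0.46) ≈ -0.8889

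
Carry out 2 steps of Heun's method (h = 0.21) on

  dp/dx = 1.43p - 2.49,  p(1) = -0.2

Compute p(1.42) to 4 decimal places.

-1.7726

Heun: k1 = f(x_n, p_n); k2 = f(x_n + h, p_n + h·k1); p_{n+1} = p_n + (h/2)·(k1 + k2).
x=1.000000, p=-0.200000:
  k1 = f(1.000000, -0.200000) = -2.776000
  k2 = f(1.210000, -0.782960) = -3.609633
  p ← -0.200000 + (0.21/2)·(-2.776000 + (-3.609633)) = -0.870491
x=1.210000, p=-0.870491:
  k1 = f(1.210000, -0.870491) = -3.734803
  k2 = f(1.420000, -1.654800) = -4.856364
  p ← -0.870491 + (0.21/2)·(-3.734803 + (-4.856364)) = -1.772564
p(1.42) ≈ -1.7726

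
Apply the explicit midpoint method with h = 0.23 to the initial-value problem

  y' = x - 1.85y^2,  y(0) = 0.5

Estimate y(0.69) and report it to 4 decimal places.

Midpoint: k1 = f(x_n, y_n); k2 = f(x_n + h/2, y_n + (h/2)·k1); y_{n+1} = y_n + h·k2.
x=0.000000, y=0.500000:
  k1 = f(0.000000, 0.500000) = -0.462500
  k2 = f(0.115000, 0.446813) = -0.254337
  y ← 0.500000 + 0.23·(-0.254337) = 0.441503
x=0.230000, y=0.441503:
  k1 = f(0.230000, 0.441503) = -0.130610
  k2 = f(0.345000, 0.426482) = 0.008509
  y ← 0.441503 + 0.23·0.008509 = 0.443460
x=0.460000, y=0.443460:
  k1 = f(0.460000, 0.443460) = 0.096186
  k2 = f(0.575000, 0.454521) = 0.192810
  y ← 0.443460 + 0.23·0.192810 = 0.487806
y(0.69) ≈ 0.4878

0.4878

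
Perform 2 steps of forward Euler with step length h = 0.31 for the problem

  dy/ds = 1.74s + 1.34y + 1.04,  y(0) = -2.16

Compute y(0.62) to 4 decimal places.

-3.3813

Euler: y_{n+1} = y_n + h·f(s_n, y_n).
s=0.000000, y=-2.160000: f=-1.854400 → y ← -2.160000 + 0.31·(-1.854400) = -2.734864
s=0.310000, y=-2.734864: f=-2.085318 → y ← -2.734864 + 0.31·(-2.085318) = -3.381313
y(0.62) ≈ -3.3813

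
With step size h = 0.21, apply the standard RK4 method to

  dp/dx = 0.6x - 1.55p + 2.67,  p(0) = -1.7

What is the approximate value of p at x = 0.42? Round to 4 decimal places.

-0.0194

RK4: k1 = f(x_n, p_n); k2 = f(x_n + h/2, p_n + (h/2)·k1); k3 = f(x_n + h/2, p_n + (h/2)·k2); k4 = f(x_n + h, p_n + h·k3); p_{n+1} = p_n + (h/6)·(k1 + 2k2 + 2k3 + k4).
x=0.000000, p=-1.700000:
  k1 = f(0.000000, -1.700000) = 5.305000
  k2 = f(0.105000, -1.142975) = 4.504611
  k3 = f(0.105000, -1.227016) = 4.634875
  k4 = f(0.210000, -0.726676) = 3.922348
  p ← -1.700000 + (0.21/6)·(k1 + 2k2 + 2k3 + k4) = -0.737279
x=0.210000, p=-0.737279:
  k1 = f(0.210000, -0.737279) = 3.938782
  k2 = f(0.315000, -0.323707) = 3.360745
  k3 = f(0.315000, -0.384401) = 3.454821
  k4 = f(0.420000, -0.011766) = 2.940238
  p ← -0.737279 + (0.21/6)·(k1 + 2k2 + 2k3 + k4) = -0.019423
p(0.42) ≈ -0.0194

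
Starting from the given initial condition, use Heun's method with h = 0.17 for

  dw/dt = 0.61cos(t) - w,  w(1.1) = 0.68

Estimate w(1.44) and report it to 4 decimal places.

Heun: k1 = f(t_n, w_n); k2 = f(t_n + h, w_n + h·k1); w_{n+1} = w_n + (h/2)·(k1 + k2).
t=1.100000, w=0.680000:
  k1 = f(1.100000, 0.680000) = -0.403306
  k2 = f(1.270000, 0.611438) = -0.430707
  w ← 0.680000 + (0.17/2)·(-0.403306 + (-0.430707)) = 0.609109
t=1.270000, w=0.609109:
  k1 = f(1.270000, 0.609109) = -0.428378
  k2 = f(1.440000, 0.536285) = -0.456726
  w ← 0.609109 + (0.17/2)·(-0.428378 + (-0.456726)) = 0.533875
w(1.44) ≈ 0.5339

0.5339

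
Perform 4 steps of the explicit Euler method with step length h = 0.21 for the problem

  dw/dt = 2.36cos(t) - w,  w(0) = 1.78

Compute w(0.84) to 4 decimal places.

1.9981

Euler: w_{n+1} = w_n + h·f(t_n, w_n).
t=0.000000, w=1.780000: f=0.580000 → w ← 1.780000 + 0.21·0.580000 = 1.901800
t=0.210000, w=1.901800: f=0.406353 → w ← 1.901800 + 0.21·0.406353 = 1.987134
t=0.420000, w=1.987134: f=0.167756 → w ← 1.987134 + 0.21·0.167756 = 2.022363
t=0.630000, w=2.022363: f=-0.115418 → w ← 2.022363 + 0.21·(-0.115418) = 1.998125
w(0.84) ≈ 1.9981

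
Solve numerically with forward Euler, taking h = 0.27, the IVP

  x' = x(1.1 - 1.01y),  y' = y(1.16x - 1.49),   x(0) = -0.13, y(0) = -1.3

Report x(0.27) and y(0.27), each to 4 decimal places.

-0.2147, -0.7241

Euler on (x,y): x_{n+1} = x_n + h·x', y_{n+1} = y_n + h·y'.
0.000000: (-0.130000, -1.300000); f=(-0.313690, 2.133040) → (-0.214696, -0.724079)
(x(0.27), y(0.27)) ≈ (-0.2147, -0.7241)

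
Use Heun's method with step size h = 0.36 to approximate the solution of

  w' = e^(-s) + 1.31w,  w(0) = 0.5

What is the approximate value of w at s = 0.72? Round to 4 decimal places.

Heun: k1 = f(s_n, w_n); k2 = f(s_n + h, w_n + h·k1); w_{n+1} = w_n + (h/2)·(k1 + k2).
s=0.000000, w=0.500000:
  k1 = f(0.000000, 0.500000) = 1.655000
  k2 = f(0.360000, 1.095800) = 2.133174
  w ← 0.500000 + (0.36/2)·(1.655000 + 2.133174) = 1.181871
s=0.360000, w=1.181871:
  k1 = f(0.360000, 1.181871) = 2.245928
  k2 = f(0.720000, 1.990405) = 3.094183
  w ← 1.181871 + (0.36/2)·(2.245928 + 3.094183) = 2.143091
w(0.72) ≈ 2.1431

2.1431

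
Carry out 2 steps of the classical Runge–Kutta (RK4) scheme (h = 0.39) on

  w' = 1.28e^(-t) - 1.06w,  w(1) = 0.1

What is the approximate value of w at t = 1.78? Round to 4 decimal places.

0.2082

RK4: k1 = f(t_n, w_n); k2 = f(t_n + h/2, w_n + (h/2)·k1); k3 = f(t_n + h/2, w_n + (h/2)·k2); k4 = f(t_n + h, w_n + h·k3); w_{n+1} = w_n + (h/6)·(k1 + 2k2 + 2k3 + k4).
t=1.000000, w=0.100000:
  k1 = f(1.000000, 0.100000) = 0.364886
  k2 = f(1.195000, 0.171153) = 0.206039
  k3 = f(1.195000, 0.140178) = 0.238873
  k4 = f(1.390000, 0.193160) = 0.114066
  w ← 0.100000 + (0.39/6)·(k1 + 2k2 + 2k3 + k4) = 0.188970
t=1.390000, w=0.188970:
  k1 = f(1.390000, 0.188970) = 0.118508
  k2 = f(1.585000, 0.212079) = 0.037529
  k3 = f(1.585000, 0.196289) = 0.054267
  k4 = f(1.780000, 0.210135) = -0.006886
  w ← 0.188970 + (0.39/6)·(k1 + 2k2 + 2k3 + k4) = 0.208159
w(1.78) ≈ 0.2082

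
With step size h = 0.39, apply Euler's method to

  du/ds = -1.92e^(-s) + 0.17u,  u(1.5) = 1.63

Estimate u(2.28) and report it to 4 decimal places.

1.5620

Euler: u_{n+1} = u_n + h·f(s_n, u_n).
s=1.500000, u=1.630000: f=-0.151310 → u ← 1.630000 + 0.39·(-0.151310) = 1.570989
s=1.890000, u=1.570989: f=-0.022990 → u ← 1.570989 + 0.39·(-0.022990) = 1.562023
u(2.28) ≈ 1.5620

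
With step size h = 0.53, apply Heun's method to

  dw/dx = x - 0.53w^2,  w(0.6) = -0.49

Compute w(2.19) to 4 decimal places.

Heun: k1 = f(x_n, w_n); k2 = f(x_n + h, w_n + h·k1); w_{n+1} = w_n + (h/2)·(k1 + k2).
x=0.600000, w=-0.490000:
  k1 = f(0.600000, -0.490000) = 0.472747
  k2 = f(1.130000, -0.239444) = 1.099613
  w ← -0.490000 + (0.53/2)·(0.472747 + 1.099613) = -0.073325
x=1.130000, w=-0.073325:
  k1 = f(1.130000, -0.073325) = 1.127150
  k2 = f(1.660000, 0.524065) = 1.514438
  w ← -0.073325 + (0.53/2)·(1.127150 + 1.514438) = 0.626697
x=1.660000, w=0.626697:
  k1 = f(1.660000, 0.626697) = 1.451843
  k2 = f(2.190000, 1.396173) = 1.156871
  w ← 0.626697 + (0.53/2)·(1.451843 + 1.156871) = 1.318006
w(2.19) ≈ 1.3180

1.3180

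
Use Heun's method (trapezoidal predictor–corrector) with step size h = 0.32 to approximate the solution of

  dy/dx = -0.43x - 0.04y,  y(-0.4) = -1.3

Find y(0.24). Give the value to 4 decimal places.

-1.2460

Heun: k1 = f(x_n, y_n); k2 = f(x_n + h, y_n + h·k1); y_{n+1} = y_n + (h/2)·(k1 + k2).
x=-0.400000, y=-1.300000:
  k1 = f(-0.400000, -1.300000) = 0.224000
  k2 = f(-0.080000, -1.228320) = 0.083533
  y ← -1.300000 + (0.32/2)·(0.224000 + 0.083533) = -1.250795
x=-0.080000, y=-1.250795:
  k1 = f(-0.080000, -1.250795) = 0.084432
  k2 = f(0.240000, -1.223777) = -0.054249
  y ← -1.250795 + (0.32/2)·(0.084432 + (-0.054249)) = -1.245965
y(0.24) ≈ -1.2460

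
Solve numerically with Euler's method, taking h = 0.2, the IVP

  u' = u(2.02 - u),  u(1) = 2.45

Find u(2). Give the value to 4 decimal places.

Euler: u_{n+1} = u_n + h·f(t_n, u_n).
t=1.000000, u=2.450000: f=-1.053500 → u ← 2.450000 + 0.2·(-1.053500) = 2.239300
t=1.200000, u=2.239300: f=-0.491078 → u ← 2.239300 + 0.2·(-0.491078) = 2.141084
t=1.400000, u=2.141084: f=-0.259252 → u ← 2.141084 + 0.2·(-0.259252) = 2.089234
t=1.600000, u=2.089234: f=-0.144646 → u ← 2.089234 + 0.2·(-0.144646) = 2.060305
t=1.800000, u=2.060305: f=-0.083040 → u ← 2.060305 + 0.2·(-0.083040) = 2.043697
u(2) ≈ 2.0437

2.0437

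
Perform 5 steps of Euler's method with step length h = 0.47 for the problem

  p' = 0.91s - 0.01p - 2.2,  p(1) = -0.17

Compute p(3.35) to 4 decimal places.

Euler: p_{n+1} = p_n + h·f(s_n, p_n).
s=1.000000, p=-0.170000: f=-1.288300 → p ← -0.170000 + 0.47·(-1.288300) = -0.775501
s=1.470000, p=-0.775501: f=-0.854545 → p ← -0.775501 + 0.47·(-0.854545) = -1.177137
s=1.940000, p=-1.177137: f=-0.422829 → p ← -1.177137 + 0.47·(-0.422829) = -1.375867
s=2.410000, p=-1.375867: f=0.006859 → p ← -1.375867 + 0.47·0.006859 = -1.372643
s=2.880000, p=-1.372643: f=0.434526 → p ← -1.372643 + 0.47·0.434526 = -1.168416
p(3.35) ≈ -1.1684

-1.1684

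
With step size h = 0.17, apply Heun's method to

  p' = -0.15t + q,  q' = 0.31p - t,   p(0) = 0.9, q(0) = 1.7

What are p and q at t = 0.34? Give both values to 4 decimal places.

1.4831, 1.7677

Heun on (p,q): k1 = f(t_n, state_n); k2 = f(t_n + h, state_n + h·k1); state_{n+1} = state_n + (h/2)·(k1 + k2).
0.000000: (0.900000, 1.700000)
  k1 = (1.700000, 0.279000)
  predictor → (1.189000, 1.747430)
  k2 = (1.721930, 0.198590)
  → (1.190864, 1.740595)
0.170000: (1.190864, 1.740595)
  k1 = (1.715095, 0.199168)
  predictor → (1.482430, 1.774454)
  k2 = (1.723454, 0.119553)
  → (1.483141, 1.767686)
(p(0.34), q(0.34)) ≈ (1.4831, 1.7677)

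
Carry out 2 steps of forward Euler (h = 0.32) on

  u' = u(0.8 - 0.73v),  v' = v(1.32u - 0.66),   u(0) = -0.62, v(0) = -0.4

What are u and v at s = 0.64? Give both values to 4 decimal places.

-1.0920, -0.0918

Euler on (u,v): u_{n+1} = u_n + h·u', v_{n+1} = v_n + h·v'.
0.000000: (-0.620000, -0.400000); f=(-0.677040, 0.591360) → (-0.836653, -0.210765)
0.320000: (-0.836653, -0.210765); f=(-0.798048, 0.371870) → (-1.092028, -0.091767)
(u(0.64), v(0.64)) ≈ (-1.0920, -0.0918)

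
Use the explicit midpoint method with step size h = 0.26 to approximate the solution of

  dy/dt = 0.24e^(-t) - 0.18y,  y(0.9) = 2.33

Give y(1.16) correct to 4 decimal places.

2.2452

Midpoint: k1 = f(t_n, y_n); k2 = f(t_n + h/2, y_n + (h/2)·k1); y_{n+1} = y_n + h·k2.
t=0.900000, y=2.330000:
  k1 = f(0.900000, 2.330000) = -0.321823
  k2 = f(1.030000, 2.288163) = -0.326188
  y ← 2.330000 + 0.26·(-0.326188) = 2.245191
y(1.16) ≈ 2.2452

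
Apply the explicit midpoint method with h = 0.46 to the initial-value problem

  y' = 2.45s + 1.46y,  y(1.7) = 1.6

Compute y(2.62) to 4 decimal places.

Midpoint: k1 = f(s_n, y_n); k2 = f(s_n + h/2, y_n + (h/2)·k1); y_{n+1} = y_n + h·k2.
s=1.700000, y=1.600000:
  k1 = f(1.700000, 1.600000) = 6.501000
  k2 = f(1.930000, 3.095230) = 9.247536
  y ← 1.600000 + 0.46·9.247536 = 5.853866
s=2.160000, y=5.853866:
  k1 = f(2.160000, 5.853866) = 13.838645
  k2 = f(2.390000, 9.036755) = 19.049162
  y ← 5.853866 + 0.46·19.049162 = 14.616481
y(2.62) ≈ 14.6165

14.6165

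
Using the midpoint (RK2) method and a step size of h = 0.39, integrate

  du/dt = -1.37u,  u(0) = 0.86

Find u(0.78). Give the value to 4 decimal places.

Midpoint: k1 = f(t_n, u_n); k2 = f(t_n + h/2, u_n + (h/2)·k1); u_{n+1} = u_n + h·k2.
t=0.000000, u=0.860000:
  k1 = f(0.000000, 0.860000) = -1.178200
  k2 = f(0.195000, 0.630251) = -0.863444
  u ← 0.860000 + 0.39·(-0.863444) = 0.523257
t=0.390000, u=0.523257:
  k1 = f(0.390000, 0.523257) = -0.716862
  k2 = f(0.585000, 0.383469) = -0.525352
  u ← 0.523257 + 0.39·(-0.525352) = 0.318370
u(0.78) ≈ 0.3184

0.3184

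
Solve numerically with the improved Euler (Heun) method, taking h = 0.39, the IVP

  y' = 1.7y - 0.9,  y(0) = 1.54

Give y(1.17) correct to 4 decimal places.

Heun: k1 = f(x_n, y_n); k2 = f(x_n + h, y_n + h·k1); y_{n+1} = y_n + (h/2)·(k1 + k2).
x=0.000000, y=1.540000:
  k1 = f(0.000000, 1.540000) = 1.718000
  k2 = f(0.390000, 2.210020) = 2.857034
  y ← 1.540000 + (0.39/2)·(1.718000 + 2.857034) = 2.432132
x=0.390000, y=2.432132:
  k1 = f(0.390000, 2.432132) = 3.234624
  k2 = f(0.780000, 3.693635) = 5.379179
  y ← 2.432132 + (0.39/2)·(3.234624 + 5.379179) = 4.111823
x=0.780000, y=4.111823:
  k1 = f(0.780000, 4.111823) = 6.090099
  k2 = f(1.170000, 6.486962) = 10.127835
  y ← 4.111823 + (0.39/2)·(6.090099 + 10.127835) = 7.274321
y(1.17) ≈ 7.2743

7.2743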